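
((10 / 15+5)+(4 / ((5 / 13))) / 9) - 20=-593 / 45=-13.18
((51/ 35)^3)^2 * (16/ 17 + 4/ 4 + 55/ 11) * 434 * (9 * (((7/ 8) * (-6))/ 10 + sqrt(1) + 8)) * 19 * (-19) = -2085140147122906407/ 2626093750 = -794008266.89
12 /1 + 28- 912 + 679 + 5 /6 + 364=1031 /6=171.83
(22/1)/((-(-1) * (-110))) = -1/5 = -0.20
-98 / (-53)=1.85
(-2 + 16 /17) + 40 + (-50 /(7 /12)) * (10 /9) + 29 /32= -55.39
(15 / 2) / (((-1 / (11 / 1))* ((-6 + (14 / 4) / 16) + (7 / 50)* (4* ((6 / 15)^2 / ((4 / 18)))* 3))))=1650000 / 91433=18.05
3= 3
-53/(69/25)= -19.20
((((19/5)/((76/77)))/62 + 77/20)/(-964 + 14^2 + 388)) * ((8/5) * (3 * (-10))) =14553/29450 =0.49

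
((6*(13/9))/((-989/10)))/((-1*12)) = 65/8901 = 0.01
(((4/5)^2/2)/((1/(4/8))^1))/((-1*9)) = -4/225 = -0.02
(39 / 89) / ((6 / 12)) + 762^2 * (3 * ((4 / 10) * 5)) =310063974 / 89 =3483864.88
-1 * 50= -50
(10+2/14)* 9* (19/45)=1349/35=38.54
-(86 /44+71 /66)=-100 /33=-3.03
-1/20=-0.05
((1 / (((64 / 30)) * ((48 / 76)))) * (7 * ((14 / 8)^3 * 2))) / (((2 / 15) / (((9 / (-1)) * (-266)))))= 999864.68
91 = 91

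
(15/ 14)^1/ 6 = 5/ 28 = 0.18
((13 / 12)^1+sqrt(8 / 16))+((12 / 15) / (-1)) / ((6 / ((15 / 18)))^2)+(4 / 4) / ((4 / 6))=sqrt(2) / 2+208 / 81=3.28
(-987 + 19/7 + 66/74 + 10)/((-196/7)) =252109/7252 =34.76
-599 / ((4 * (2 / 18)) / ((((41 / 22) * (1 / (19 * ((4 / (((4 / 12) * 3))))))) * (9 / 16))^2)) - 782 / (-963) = 1531729883699 / 2756758929408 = 0.56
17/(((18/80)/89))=60520/9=6724.44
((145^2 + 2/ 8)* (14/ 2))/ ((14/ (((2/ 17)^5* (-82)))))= -27585128/ 1419857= -19.43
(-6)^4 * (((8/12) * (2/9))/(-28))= -48/7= -6.86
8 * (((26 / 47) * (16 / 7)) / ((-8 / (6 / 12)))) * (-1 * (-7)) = -208 / 47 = -4.43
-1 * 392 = -392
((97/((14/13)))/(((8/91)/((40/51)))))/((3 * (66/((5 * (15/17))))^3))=1280703125/16007968944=0.08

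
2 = 2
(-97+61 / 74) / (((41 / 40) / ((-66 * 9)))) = 84549960 / 1517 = 55734.98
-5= -5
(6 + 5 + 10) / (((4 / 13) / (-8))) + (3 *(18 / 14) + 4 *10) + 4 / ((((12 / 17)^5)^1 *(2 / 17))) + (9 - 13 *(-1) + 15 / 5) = -283.14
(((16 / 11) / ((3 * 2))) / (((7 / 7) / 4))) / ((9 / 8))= 256 / 297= 0.86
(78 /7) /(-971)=-78 /6797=-0.01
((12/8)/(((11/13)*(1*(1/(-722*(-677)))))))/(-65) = -733191/55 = -13330.75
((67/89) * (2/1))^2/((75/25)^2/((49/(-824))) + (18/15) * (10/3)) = -219961/14297405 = -0.02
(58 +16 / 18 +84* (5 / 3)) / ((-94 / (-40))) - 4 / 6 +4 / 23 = 818606 / 9729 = 84.14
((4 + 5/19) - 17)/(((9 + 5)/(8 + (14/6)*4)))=-6292/399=-15.77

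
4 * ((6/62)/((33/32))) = 128/341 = 0.38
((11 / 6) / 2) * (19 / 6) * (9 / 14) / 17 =209 / 1904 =0.11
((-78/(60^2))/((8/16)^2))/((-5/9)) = 39/250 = 0.16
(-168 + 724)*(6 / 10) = 1668 / 5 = 333.60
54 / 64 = 0.84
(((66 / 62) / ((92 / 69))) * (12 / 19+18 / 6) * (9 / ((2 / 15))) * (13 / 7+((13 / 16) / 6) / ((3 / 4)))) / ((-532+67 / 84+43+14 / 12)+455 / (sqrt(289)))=-137610495 / 158822672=-0.87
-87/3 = -29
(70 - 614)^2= 295936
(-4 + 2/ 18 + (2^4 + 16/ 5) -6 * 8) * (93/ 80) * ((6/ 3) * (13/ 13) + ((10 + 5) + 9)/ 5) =-775217/ 3000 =-258.41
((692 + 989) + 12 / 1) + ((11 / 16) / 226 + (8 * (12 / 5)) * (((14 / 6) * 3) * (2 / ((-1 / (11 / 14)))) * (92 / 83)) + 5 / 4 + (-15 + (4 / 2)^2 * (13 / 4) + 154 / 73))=159966849589 / 109546720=1460.26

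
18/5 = 3.60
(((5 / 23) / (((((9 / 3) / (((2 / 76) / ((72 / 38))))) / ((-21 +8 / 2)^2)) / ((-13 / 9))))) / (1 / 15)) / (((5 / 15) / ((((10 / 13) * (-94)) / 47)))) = 36125 / 1242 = 29.09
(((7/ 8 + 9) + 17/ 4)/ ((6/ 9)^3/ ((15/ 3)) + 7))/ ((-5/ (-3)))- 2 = -6095/ 7624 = -0.80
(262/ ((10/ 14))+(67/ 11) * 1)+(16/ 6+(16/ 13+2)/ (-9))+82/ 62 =8345592/ 22165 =376.52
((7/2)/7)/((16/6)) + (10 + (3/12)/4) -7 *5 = -99/4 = -24.75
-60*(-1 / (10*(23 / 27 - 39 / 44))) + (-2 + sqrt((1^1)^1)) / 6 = -42809 / 246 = -174.02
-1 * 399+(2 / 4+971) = 1145 / 2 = 572.50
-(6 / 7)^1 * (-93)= 558 / 7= 79.71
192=192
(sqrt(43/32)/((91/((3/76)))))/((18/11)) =11 * sqrt(86)/331968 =0.00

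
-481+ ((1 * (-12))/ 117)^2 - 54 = -813719/ 1521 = -534.99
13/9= 1.44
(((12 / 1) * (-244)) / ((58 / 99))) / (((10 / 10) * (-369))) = 16104 / 1189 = 13.54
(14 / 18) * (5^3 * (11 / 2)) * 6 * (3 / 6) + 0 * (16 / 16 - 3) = 9625 / 6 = 1604.17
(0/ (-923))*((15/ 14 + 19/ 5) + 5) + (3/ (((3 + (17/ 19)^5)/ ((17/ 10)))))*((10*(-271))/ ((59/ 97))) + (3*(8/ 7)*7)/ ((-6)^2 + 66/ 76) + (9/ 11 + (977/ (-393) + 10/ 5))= -6700607361216864839/ 1053917948101326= -6357.81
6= 6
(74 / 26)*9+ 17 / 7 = 2552 / 91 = 28.04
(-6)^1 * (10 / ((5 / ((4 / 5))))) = -48 / 5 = -9.60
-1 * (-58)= 58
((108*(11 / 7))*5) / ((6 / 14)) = 1980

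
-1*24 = -24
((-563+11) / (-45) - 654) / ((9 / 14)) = -134764 / 135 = -998.25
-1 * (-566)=566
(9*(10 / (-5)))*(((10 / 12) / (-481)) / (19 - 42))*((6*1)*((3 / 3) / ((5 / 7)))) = -126 / 11063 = -0.01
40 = 40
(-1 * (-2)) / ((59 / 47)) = 94 / 59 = 1.59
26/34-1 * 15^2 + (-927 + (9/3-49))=-20353/17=-1197.24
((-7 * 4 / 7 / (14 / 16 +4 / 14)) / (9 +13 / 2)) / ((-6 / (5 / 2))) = 0.09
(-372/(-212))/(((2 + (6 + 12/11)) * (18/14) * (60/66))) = 26257/159000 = 0.17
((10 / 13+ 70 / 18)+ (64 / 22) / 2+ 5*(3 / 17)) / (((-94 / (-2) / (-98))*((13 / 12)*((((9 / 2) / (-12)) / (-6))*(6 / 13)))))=-479945984 / 1028313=-466.73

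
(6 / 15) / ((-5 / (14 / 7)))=-0.16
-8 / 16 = -1 / 2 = -0.50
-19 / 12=-1.58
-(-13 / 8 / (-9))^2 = -169 / 5184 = -0.03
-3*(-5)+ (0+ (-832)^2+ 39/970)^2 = 479174121854.37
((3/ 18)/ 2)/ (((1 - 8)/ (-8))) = 2/ 21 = 0.10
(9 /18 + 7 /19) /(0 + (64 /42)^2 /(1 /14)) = 2079 /77824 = 0.03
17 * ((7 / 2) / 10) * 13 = 1547 / 20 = 77.35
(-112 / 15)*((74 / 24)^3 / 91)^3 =-129961739795077 / 520749219594240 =-0.25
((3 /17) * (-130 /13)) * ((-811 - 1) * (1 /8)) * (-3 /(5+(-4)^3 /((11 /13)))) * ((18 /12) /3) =4785 /1258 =3.80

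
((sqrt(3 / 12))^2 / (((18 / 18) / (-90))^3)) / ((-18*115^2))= 405 / 529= 0.77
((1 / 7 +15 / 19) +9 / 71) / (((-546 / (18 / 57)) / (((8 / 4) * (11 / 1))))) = -220022 / 16326947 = -0.01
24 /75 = 8 /25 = 0.32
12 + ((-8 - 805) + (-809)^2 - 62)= 653618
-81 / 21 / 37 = -27 / 259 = -0.10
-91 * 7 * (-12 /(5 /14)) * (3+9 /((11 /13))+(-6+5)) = 14875224 /55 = 270458.62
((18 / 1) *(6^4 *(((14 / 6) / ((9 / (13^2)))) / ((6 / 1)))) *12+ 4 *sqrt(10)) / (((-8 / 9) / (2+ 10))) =-27597024-54 *sqrt(10) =-27597194.76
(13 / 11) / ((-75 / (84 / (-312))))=0.00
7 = 7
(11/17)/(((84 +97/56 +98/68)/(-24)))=-0.18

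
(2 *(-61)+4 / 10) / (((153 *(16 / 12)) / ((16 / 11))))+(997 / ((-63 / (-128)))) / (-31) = -120904192 / 1826055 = -66.21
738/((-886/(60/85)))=-4428/7531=-0.59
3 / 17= 0.18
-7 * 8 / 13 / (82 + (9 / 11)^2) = -968 / 18577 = -0.05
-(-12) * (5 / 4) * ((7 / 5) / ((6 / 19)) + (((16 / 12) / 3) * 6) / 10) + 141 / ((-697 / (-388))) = 207693 / 1394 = 148.99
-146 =-146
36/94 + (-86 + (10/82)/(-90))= -2969759/34686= -85.62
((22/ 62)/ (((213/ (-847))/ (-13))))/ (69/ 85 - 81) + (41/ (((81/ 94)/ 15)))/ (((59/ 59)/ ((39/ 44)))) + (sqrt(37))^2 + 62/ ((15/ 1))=1667150370317/ 2475332640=673.51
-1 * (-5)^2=-25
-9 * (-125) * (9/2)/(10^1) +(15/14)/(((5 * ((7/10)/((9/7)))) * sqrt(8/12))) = 135 * sqrt(6)/686 +2025/4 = 506.73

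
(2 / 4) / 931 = 1 / 1862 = 0.00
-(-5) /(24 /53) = 265 /24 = 11.04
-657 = -657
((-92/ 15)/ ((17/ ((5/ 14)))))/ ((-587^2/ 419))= 19274/ 123011133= 0.00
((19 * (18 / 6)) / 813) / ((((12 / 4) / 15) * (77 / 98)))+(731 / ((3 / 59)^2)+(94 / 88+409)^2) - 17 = 450873.92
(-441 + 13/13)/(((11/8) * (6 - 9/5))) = -1600/21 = -76.19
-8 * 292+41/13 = -30327/13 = -2332.85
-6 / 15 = -2 / 5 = -0.40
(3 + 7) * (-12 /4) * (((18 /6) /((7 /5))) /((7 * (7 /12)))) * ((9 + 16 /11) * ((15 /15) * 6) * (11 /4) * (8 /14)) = -3726000 /2401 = -1551.85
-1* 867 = -867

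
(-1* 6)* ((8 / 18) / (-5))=8 / 15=0.53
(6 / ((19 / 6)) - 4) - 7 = -173 / 19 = -9.11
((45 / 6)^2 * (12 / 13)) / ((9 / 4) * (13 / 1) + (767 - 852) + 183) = 0.41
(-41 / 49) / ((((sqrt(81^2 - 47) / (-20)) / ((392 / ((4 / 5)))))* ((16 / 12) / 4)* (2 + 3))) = 2460* sqrt(6514) / 3257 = 60.96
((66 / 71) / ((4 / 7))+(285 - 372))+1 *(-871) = -135805 / 142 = -956.37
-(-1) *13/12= 13/12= 1.08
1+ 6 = 7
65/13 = 5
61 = 61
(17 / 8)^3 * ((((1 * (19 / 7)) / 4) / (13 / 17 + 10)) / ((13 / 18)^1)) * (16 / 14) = 4760697 / 4973696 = 0.96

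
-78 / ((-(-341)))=-78 / 341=-0.23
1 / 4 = 0.25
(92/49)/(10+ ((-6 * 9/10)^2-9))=1150/18473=0.06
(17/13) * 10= 170/13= 13.08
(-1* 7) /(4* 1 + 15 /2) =-14 /23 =-0.61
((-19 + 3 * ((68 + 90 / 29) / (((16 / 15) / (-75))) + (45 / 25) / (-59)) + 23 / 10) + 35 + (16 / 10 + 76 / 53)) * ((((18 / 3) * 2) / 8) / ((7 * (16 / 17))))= -2770671071709 / 812519680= -3409.97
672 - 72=600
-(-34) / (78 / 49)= 833 / 39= 21.36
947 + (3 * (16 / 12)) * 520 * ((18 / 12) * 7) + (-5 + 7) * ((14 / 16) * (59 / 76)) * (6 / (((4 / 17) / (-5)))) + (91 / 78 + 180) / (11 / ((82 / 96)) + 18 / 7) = 91493222119 / 4043808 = 22625.51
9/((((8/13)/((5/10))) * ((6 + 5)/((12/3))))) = 2.66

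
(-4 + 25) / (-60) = -7 / 20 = -0.35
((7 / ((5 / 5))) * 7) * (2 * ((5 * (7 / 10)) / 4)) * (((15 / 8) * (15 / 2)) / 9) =8575 / 64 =133.98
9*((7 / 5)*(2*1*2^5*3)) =12096 / 5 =2419.20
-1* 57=-57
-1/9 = -0.11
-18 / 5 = -3.60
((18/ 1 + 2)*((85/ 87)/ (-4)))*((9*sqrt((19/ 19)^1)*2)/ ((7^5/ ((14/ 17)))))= -300/ 69629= -0.00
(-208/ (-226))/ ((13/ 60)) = 480/ 113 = 4.25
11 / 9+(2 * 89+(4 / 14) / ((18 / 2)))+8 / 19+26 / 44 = 180.27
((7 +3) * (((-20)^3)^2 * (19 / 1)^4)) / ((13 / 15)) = 1251081600000000 / 13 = 96237046153846.15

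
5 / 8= 0.62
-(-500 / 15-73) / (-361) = -319 / 1083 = -0.29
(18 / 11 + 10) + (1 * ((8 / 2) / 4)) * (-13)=-1.36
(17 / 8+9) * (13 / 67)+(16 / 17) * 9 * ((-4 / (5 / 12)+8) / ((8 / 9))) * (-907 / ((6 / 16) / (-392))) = -658615295959 / 45560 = -14455998.59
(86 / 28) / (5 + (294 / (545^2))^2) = 3793625576875 / 6175670753854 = 0.61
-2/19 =-0.11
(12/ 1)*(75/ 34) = 450/ 17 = 26.47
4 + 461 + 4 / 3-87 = 1138 / 3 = 379.33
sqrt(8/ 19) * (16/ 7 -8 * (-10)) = 1152 * sqrt(38)/ 133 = 53.39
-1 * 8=-8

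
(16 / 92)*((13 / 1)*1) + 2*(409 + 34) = 20430 / 23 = 888.26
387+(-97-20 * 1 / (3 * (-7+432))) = 289.98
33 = 33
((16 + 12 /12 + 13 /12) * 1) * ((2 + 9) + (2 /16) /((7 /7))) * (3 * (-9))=-173817 /32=-5431.78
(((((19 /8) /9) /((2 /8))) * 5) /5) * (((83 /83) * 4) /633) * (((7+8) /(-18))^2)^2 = 11875 /3691656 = 0.00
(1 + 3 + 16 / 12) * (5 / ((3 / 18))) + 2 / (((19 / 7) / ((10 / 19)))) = 57900 / 361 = 160.39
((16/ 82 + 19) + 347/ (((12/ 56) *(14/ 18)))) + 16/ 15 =2102.26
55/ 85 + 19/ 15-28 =-6652/ 255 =-26.09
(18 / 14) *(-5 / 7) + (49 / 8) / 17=-3719 / 6664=-0.56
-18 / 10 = -1.80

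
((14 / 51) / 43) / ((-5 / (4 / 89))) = -56 / 975885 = -0.00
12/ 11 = 1.09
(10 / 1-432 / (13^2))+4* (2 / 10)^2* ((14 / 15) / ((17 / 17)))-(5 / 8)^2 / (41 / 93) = 1115358661 / 166296000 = 6.71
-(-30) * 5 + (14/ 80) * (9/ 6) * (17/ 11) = 132357/ 880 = 150.41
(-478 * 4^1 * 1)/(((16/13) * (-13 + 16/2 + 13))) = -194.19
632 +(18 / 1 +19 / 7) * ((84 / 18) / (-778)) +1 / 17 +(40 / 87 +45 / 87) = 121377885 / 191777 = 632.91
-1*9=-9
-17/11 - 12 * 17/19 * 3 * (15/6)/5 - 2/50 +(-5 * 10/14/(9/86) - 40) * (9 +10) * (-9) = 462967212/36575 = 12658.02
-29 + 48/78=-369/13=-28.38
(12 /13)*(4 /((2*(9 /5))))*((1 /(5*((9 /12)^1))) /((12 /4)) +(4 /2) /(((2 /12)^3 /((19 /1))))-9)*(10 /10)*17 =50178424 /351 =142958.47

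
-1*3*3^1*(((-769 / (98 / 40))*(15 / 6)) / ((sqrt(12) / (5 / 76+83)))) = 364102275*sqrt(3) / 3724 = 169345.77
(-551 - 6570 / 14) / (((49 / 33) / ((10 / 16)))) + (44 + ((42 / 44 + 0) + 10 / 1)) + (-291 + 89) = -8700575 / 15092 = -576.50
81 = 81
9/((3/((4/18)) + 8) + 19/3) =54/167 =0.32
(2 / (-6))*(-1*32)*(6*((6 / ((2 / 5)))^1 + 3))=1152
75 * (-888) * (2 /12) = -11100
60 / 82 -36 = -1446 / 41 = -35.27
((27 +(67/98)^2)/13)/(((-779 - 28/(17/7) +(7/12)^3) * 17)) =-113960304/724664761093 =-0.00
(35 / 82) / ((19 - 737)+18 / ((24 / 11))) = -0.00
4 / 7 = 0.57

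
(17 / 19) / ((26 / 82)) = 697 / 247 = 2.82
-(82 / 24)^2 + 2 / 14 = -11623 / 1008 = -11.53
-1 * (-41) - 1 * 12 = 29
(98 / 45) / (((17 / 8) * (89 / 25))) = 3920 / 13617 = 0.29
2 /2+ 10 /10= 2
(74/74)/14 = 1/14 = 0.07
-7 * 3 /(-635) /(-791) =-3 /71755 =-0.00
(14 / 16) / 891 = 7 / 7128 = 0.00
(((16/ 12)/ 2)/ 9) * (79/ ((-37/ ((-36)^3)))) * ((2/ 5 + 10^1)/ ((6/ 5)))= 2366208/ 37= 63951.57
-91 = -91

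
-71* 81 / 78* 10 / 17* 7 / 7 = -9585 / 221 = -43.37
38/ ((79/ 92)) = 44.25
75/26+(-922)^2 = 850086.88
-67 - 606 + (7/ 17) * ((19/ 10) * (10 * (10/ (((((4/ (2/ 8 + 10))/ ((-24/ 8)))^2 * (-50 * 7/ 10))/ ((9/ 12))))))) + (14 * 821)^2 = 1149896441199/ 8704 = 132111263.92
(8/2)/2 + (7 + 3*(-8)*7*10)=-1671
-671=-671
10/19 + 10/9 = 280/171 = 1.64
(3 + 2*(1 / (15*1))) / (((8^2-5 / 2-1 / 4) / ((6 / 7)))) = 376 / 8575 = 0.04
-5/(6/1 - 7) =5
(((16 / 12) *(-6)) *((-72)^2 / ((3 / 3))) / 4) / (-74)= 5184 / 37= 140.11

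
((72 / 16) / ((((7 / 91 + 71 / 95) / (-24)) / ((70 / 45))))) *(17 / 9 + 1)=-899080 / 1527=-588.79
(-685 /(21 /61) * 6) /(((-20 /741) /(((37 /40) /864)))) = 76374623 /161280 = 473.55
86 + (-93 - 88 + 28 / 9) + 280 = 1693 / 9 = 188.11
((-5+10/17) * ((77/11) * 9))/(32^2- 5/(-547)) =-0.27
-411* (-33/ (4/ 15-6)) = -203445/ 86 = -2365.64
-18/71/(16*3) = -3/568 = -0.01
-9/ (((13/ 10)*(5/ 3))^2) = -324/ 169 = -1.92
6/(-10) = -3/5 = -0.60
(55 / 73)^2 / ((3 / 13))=39325 / 15987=2.46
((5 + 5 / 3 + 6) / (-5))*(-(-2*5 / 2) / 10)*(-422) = 8018 / 15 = 534.53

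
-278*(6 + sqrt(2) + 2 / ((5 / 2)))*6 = -56712 / 5 - 1668*sqrt(2) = -13701.31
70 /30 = 7 /3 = 2.33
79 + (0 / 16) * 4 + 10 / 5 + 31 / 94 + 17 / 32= 123119 / 1504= 81.86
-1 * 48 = -48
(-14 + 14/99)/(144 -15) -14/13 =-196630/166023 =-1.18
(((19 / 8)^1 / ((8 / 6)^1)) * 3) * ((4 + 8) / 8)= 513 / 64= 8.02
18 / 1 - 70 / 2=-17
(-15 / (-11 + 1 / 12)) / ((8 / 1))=45 / 262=0.17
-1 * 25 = -25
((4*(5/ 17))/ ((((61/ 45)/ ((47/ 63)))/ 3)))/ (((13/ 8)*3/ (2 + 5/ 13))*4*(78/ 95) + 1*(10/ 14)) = 10381125/ 39700508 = 0.26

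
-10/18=-5/9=-0.56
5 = 5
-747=-747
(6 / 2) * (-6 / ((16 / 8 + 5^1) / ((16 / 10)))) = -144 / 35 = -4.11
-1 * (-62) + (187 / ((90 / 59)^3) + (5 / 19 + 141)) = 3545109587 / 13851000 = 255.95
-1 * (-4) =4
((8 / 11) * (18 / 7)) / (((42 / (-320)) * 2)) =-3840 / 539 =-7.12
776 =776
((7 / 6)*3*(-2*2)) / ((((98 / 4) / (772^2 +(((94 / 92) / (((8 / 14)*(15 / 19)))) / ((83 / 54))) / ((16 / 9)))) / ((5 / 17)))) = -100165.52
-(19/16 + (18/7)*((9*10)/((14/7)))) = -13093/112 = -116.90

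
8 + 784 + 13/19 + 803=30318/19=1595.68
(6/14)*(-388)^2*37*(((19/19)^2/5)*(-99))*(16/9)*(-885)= 520561882368/7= 74365983195.43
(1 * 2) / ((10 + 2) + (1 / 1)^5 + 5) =1 / 9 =0.11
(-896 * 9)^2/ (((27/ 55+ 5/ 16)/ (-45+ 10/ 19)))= -6907841740800/ 1919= -3599709088.48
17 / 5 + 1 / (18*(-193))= 59053 / 17370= 3.40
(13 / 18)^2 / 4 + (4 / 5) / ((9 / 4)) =3149 / 6480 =0.49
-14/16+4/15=-73/120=-0.61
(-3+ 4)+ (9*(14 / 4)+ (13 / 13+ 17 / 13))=905 / 26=34.81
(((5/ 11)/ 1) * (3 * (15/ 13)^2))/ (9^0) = 3375/ 1859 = 1.82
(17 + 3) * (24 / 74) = 240 / 37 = 6.49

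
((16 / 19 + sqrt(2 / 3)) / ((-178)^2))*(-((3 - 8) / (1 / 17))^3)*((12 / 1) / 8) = 614125*sqrt(6) / 63368 + 3684750 / 150499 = 48.22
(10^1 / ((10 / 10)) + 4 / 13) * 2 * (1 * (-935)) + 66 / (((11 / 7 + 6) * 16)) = -106242917 / 5512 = -19274.84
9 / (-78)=-3 / 26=-0.12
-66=-66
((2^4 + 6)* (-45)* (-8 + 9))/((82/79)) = -953.78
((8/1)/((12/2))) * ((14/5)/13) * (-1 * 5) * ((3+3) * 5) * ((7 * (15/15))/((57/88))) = -344960/741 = -465.53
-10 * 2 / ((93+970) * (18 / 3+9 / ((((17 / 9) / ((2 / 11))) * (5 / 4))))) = -9350 / 3326127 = -0.00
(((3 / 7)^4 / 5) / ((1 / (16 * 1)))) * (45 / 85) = 11664 / 204085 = 0.06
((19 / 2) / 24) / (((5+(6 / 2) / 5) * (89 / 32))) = 95 / 3738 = 0.03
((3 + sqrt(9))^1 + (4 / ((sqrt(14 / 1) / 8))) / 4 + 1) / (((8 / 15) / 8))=60 *sqrt(14) / 7 + 105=137.07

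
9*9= 81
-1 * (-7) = 7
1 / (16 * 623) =0.00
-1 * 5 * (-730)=3650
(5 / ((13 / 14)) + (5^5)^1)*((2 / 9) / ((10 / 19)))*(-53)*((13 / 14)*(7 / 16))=-2731991 / 96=-28458.24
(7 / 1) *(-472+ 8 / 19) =-62720 / 19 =-3301.05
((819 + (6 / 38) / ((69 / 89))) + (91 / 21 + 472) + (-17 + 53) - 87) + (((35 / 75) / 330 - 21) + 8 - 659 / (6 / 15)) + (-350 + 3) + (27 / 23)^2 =-18945322984 / 24876225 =-761.58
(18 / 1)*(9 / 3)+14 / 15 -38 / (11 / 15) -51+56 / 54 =-69569 / 1485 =-46.85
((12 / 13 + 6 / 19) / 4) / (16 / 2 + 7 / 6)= 459 / 13585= 0.03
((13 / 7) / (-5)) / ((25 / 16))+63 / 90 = 809 / 1750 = 0.46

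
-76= -76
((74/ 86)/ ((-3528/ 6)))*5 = -185/ 25284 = -0.01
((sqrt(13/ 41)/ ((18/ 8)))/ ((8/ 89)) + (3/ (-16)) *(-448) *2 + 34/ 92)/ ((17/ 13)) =1157 *sqrt(533)/ 12546 + 100685/ 782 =130.88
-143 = -143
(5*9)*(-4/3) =-60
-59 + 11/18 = -1051/18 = -58.39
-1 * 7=-7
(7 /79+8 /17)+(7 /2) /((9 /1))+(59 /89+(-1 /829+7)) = 15356283025 /1783581894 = 8.61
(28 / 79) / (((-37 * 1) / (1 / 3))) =-28 / 8769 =-0.00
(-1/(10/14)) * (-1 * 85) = 119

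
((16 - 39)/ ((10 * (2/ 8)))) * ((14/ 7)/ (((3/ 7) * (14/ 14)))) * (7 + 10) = -10948/ 15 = -729.87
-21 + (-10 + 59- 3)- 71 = -46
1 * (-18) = -18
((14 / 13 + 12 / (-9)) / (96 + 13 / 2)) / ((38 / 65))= -10 / 2337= -0.00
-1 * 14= -14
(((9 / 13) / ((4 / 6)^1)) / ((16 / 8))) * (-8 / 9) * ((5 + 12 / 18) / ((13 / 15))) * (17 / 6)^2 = -24565 / 1014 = -24.23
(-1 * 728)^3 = -385828352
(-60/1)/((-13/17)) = 78.46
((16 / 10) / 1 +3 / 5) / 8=11 / 40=0.28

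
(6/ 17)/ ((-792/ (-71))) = 71/ 2244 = 0.03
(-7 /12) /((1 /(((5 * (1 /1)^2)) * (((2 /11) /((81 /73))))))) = -2555 /5346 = -0.48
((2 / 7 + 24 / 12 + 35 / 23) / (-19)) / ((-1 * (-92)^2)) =613 / 25891376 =0.00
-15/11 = -1.36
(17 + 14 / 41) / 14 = 711 / 574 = 1.24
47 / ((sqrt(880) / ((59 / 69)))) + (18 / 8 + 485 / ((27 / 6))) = 2773 * sqrt(55) / 15180 + 3961 / 36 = 111.38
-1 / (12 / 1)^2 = -0.01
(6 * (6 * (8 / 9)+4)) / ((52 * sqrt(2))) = 7 * sqrt(2) / 13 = 0.76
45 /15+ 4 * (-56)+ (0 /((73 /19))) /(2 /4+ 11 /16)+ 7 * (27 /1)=-32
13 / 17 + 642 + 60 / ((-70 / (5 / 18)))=229382 / 357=642.53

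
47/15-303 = -4498/15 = -299.87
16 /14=8 /7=1.14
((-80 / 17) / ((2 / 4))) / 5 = -1.88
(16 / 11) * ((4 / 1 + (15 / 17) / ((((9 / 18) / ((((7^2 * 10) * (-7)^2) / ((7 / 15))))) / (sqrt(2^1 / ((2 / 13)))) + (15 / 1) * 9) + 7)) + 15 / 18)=996444200630225096 / 141553615596119949 - 24696000 * sqrt(13) / 519029923852439813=7.04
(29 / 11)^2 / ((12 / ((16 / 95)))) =3364 / 34485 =0.10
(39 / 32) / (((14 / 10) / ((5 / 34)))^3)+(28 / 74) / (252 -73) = 10075500481 / 2857166862592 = 0.00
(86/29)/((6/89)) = 3827/87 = 43.99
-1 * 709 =-709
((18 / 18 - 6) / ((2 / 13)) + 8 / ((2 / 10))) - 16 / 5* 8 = -181 / 10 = -18.10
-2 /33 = -0.06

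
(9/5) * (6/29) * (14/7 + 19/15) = 1.22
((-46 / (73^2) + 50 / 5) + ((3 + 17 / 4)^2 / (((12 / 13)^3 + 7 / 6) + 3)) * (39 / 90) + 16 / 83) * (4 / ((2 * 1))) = 34153195175947 / 1155182038040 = 29.57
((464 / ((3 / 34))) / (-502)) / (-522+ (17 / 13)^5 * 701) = -2928759184 / 603533122683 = -0.00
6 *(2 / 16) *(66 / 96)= 33 / 64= 0.52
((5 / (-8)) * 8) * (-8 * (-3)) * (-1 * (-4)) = -480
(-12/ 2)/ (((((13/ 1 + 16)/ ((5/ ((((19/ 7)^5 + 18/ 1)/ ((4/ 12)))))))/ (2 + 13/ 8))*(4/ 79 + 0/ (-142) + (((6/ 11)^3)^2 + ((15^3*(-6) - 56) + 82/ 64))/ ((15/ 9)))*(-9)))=-18817563459464/ 272886144179044181715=-0.00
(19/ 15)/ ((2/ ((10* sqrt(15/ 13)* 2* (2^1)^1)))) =76* sqrt(195)/ 39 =27.21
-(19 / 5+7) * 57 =-3078 / 5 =-615.60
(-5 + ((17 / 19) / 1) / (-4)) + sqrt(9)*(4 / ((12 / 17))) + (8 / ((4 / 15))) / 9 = 3445 / 228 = 15.11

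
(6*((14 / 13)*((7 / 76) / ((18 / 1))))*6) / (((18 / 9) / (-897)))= -3381 / 38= -88.97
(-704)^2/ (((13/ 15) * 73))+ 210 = 7633530/ 949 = 8043.76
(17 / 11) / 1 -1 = 6 / 11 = 0.55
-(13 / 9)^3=-2197 / 729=-3.01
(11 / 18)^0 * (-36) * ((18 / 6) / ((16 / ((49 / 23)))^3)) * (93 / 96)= -98472213 / 398688256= -0.25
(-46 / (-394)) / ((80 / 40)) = 23 / 394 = 0.06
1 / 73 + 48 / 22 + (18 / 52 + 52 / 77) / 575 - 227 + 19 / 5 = -3714346081 / 16806790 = -221.00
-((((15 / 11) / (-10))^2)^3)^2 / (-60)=177147 / 257100052620984320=0.00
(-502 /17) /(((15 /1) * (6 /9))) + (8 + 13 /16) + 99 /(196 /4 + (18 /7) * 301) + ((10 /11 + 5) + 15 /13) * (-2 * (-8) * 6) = 109482505961 /160057040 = 684.02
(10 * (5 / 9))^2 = 2500 / 81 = 30.86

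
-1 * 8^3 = -512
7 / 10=0.70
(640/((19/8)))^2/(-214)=-13107200/38627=-339.33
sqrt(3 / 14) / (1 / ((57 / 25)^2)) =3249 * sqrt(42) / 8750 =2.41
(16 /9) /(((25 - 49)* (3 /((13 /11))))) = -26 /891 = -0.03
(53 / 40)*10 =53 / 4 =13.25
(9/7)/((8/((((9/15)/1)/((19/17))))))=459/5320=0.09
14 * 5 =70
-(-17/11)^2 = -289/121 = -2.39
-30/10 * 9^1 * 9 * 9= -2187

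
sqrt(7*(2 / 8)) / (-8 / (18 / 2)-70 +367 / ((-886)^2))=-3532482*sqrt(7) / 500824145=-0.02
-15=-15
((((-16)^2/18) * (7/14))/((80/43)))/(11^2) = 0.03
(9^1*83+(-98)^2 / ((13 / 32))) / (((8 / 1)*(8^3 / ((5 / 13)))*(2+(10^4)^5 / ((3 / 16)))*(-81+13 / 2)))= -4755585 / 82513100800000000000309424128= -0.00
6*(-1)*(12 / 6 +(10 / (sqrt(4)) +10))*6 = -612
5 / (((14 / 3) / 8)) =60 / 7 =8.57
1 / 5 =0.20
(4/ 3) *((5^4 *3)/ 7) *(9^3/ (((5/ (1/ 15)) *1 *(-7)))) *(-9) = 218700/ 49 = 4463.27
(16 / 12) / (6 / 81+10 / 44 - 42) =-792 / 24769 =-0.03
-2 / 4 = -1 / 2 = -0.50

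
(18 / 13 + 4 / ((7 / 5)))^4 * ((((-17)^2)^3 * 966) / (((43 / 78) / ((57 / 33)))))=8429982725764098232128 / 356439083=23650556652801.45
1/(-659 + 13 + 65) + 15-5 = 5809/581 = 10.00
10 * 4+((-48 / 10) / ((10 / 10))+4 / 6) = 538 / 15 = 35.87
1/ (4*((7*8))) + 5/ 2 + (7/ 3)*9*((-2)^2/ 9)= 7955/ 672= 11.84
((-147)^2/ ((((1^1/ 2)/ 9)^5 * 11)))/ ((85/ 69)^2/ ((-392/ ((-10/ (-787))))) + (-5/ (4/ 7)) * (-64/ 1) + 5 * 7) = 29986527755701448064/ 4806606840365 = 6238606.31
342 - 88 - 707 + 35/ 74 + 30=-31267/ 74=-422.53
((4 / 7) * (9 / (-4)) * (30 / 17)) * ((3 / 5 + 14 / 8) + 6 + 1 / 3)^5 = -38387392786601 / 342720000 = -112008.03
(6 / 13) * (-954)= -5724 / 13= -440.31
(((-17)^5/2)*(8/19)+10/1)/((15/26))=-147660188/285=-518105.92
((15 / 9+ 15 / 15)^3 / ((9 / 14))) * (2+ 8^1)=71680 / 243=294.98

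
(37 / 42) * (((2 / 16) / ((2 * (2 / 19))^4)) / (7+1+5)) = 4.31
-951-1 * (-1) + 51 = -899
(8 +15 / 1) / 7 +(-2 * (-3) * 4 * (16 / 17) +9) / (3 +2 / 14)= 34915 / 2618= 13.34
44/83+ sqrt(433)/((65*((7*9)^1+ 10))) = sqrt(433)/4745+ 44/83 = 0.53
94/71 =1.32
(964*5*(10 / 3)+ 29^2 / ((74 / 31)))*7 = 25515091 / 222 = 114932.84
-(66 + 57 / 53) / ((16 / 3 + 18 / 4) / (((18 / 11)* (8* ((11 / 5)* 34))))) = -20886336 / 3127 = -6679.35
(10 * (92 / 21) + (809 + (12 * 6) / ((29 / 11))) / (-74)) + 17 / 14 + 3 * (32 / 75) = 19717681 / 563325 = 35.00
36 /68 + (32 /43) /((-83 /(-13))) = 39193 /60673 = 0.65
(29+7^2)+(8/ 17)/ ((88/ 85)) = 863/ 11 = 78.45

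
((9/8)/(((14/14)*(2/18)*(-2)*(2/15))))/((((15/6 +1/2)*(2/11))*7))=-4455/448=-9.94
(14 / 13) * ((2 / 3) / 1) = 0.72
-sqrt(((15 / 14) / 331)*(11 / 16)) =-sqrt(764610) / 18536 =-0.05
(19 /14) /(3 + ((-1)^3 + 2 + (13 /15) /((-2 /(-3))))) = 95 /371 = 0.26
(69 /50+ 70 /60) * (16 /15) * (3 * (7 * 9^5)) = 421058736 /125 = 3368469.89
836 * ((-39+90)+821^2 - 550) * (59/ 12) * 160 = 442957141440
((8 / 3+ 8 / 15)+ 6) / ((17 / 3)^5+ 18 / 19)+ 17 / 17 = 135120667 / 134908285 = 1.00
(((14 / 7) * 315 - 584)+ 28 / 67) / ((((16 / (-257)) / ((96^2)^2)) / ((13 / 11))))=-55157149532160 / 737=-74840094344.86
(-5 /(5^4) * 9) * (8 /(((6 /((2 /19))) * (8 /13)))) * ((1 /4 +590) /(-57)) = 30693 /180500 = 0.17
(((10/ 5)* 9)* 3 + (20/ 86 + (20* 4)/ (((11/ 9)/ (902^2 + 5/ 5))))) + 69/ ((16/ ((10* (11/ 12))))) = 806056164809/ 15136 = 53254239.22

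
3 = 3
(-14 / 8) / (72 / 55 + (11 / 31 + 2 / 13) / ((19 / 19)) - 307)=155155 / 27057456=0.01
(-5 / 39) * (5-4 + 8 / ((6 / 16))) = -335 / 117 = -2.86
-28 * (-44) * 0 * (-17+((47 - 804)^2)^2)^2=0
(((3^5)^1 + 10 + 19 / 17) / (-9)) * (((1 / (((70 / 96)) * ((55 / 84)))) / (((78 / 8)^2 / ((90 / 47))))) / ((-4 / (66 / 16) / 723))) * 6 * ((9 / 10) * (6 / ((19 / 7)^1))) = 136008585216 / 12827945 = 10602.52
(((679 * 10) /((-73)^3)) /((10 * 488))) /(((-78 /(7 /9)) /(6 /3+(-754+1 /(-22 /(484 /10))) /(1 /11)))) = -197634493 /666339438960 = -0.00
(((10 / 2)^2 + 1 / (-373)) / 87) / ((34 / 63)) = 97902 / 183889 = 0.53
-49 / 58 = -0.84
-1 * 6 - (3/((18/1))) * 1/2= -73/12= -6.08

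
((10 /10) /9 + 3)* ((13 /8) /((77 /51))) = 221 /66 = 3.35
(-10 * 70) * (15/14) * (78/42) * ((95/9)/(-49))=308750/1029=300.05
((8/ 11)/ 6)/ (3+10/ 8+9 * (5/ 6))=16/ 1551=0.01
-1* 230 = -230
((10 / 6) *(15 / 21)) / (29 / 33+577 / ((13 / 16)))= 3575 / 2135231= 0.00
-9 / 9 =-1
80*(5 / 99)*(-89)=-35600 / 99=-359.60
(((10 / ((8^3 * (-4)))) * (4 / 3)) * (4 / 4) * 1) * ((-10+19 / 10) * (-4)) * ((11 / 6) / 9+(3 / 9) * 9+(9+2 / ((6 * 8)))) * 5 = -13225 / 1024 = -12.92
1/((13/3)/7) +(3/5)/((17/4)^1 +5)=4041/2405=1.68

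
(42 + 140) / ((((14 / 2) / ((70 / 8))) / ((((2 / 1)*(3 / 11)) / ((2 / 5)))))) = 6825 / 22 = 310.23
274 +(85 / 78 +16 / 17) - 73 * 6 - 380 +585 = 57059 / 1326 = 43.03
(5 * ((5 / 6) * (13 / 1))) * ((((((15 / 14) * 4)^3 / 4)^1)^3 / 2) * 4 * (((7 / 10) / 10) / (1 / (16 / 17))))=5330812500000 / 98001617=54395.15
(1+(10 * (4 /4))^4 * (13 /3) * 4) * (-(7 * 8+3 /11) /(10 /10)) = -29261987 /3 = -9753995.67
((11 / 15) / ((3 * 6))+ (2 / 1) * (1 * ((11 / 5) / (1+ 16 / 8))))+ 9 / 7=5279 / 1890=2.79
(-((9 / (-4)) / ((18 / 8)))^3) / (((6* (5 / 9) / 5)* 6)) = 1 / 4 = 0.25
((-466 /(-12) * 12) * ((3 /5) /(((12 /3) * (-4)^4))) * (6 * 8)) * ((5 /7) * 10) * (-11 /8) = -115335 /896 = -128.72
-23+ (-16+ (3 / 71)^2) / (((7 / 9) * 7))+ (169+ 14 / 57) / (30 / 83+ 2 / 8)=250.86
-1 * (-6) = 6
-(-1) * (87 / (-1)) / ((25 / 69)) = -6003 / 25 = -240.12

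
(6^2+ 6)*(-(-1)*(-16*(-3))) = 2016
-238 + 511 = 273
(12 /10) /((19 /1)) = 6 /95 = 0.06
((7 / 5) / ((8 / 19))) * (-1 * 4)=-133 / 10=-13.30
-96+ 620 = 524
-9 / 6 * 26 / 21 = -13 / 7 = -1.86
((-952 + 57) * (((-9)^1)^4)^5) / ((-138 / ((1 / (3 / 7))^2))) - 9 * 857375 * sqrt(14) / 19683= 19747200692849689354365 / 46 - 857375 * sqrt(14) / 2187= 429286971583688897541.08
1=1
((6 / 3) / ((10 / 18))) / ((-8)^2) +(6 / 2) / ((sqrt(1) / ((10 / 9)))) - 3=187 / 480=0.39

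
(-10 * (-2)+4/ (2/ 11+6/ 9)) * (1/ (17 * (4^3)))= 173/ 7616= 0.02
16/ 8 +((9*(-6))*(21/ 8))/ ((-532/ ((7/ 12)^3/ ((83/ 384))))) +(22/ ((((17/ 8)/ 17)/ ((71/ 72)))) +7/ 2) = 20358467/ 113544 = 179.30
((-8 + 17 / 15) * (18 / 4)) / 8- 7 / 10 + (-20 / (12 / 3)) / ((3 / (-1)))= -139 / 48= -2.90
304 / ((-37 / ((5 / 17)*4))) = -6080 / 629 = -9.67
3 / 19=0.16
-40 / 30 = -4 / 3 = -1.33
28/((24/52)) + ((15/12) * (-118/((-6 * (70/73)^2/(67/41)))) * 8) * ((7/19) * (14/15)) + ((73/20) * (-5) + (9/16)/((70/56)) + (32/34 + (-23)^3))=-35765058461/2979675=-12003.01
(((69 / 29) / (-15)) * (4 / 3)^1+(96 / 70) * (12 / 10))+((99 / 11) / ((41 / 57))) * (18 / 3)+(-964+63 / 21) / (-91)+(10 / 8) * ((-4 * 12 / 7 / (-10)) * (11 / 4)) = 1451353901 / 16229850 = 89.42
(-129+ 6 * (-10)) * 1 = -189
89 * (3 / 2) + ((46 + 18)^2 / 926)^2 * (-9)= -18260949 / 428738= -42.59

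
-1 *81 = -81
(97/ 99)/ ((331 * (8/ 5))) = 485/ 262152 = 0.00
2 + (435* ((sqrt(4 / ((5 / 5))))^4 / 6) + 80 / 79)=91878 / 79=1163.01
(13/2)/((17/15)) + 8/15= 3197/510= 6.27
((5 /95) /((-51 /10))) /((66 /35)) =-175 /31977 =-0.01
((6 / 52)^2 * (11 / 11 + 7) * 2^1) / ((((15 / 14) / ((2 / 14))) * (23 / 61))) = 1464 / 19435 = 0.08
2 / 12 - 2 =-11 / 6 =-1.83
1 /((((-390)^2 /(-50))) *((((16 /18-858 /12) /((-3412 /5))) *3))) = -3412 /3221985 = -0.00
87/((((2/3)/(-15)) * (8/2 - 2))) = -3915/4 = -978.75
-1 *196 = -196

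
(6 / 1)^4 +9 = 1305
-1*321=-321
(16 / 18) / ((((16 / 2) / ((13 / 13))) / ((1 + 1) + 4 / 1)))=2 / 3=0.67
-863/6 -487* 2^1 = -6707/6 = -1117.83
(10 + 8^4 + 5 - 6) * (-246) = -1009830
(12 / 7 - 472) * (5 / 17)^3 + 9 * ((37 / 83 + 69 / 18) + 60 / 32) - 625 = -13280703193 / 22835624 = -581.58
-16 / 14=-8 / 7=-1.14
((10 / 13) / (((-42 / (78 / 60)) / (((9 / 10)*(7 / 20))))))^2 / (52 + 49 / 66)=297 / 278480000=0.00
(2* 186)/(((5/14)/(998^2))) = 5187188832/5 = 1037437766.40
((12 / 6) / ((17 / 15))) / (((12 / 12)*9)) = 10 / 51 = 0.20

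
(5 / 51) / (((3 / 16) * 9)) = 80 / 1377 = 0.06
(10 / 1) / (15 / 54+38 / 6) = 180 / 119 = 1.51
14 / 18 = 7 / 9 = 0.78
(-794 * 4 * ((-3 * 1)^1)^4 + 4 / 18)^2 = 5360623351204 / 81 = 66180535200.05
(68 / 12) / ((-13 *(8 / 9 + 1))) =-3 / 13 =-0.23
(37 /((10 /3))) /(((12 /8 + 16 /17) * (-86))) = -1887 /35690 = -0.05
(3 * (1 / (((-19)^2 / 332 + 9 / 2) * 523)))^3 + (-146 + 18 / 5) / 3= -130030968638479934792 / 2739416474187726375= -47.47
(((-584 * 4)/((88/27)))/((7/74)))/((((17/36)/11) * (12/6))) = -10501488/119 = -88247.80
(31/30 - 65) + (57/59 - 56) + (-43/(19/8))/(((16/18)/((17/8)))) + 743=78117989/134520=580.72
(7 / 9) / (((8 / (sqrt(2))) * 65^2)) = 7 * sqrt(2) / 304200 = 0.00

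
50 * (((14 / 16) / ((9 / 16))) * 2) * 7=9800 / 9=1088.89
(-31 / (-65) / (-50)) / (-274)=31 / 890500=0.00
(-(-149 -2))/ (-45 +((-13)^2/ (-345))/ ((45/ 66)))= -781425/ 236593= -3.30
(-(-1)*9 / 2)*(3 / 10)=27 / 20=1.35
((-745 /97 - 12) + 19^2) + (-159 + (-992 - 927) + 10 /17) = -2862816 /1649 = -1736.09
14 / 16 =7 / 8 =0.88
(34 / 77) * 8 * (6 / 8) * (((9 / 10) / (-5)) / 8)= -459 / 7700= -0.06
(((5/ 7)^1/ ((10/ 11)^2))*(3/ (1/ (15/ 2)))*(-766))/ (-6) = 139029/ 56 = 2482.66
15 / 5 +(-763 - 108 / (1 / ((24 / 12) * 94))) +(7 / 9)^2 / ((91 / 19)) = -21063.87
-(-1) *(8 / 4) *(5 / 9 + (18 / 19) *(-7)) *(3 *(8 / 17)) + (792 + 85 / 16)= 12095549 / 15504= 780.16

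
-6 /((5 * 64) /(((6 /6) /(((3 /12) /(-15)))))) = 9 /8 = 1.12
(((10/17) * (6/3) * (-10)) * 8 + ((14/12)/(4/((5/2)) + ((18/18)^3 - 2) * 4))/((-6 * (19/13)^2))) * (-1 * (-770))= -72441.38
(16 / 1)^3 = 4096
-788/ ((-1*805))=788/ 805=0.98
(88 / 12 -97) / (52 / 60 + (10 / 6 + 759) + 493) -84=-1582057 / 18818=-84.07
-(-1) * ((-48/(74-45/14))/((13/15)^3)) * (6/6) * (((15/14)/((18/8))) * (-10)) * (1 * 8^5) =353894400000/2177227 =162543.64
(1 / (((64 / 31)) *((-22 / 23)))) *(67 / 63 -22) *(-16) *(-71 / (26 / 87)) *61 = 118119202753 / 48048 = 2458358.37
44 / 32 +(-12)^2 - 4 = 1131 / 8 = 141.38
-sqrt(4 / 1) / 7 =-2 / 7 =-0.29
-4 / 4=-1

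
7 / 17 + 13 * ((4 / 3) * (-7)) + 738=31471 / 51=617.08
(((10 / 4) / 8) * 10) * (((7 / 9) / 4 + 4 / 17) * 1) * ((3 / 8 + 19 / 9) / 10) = 235385 / 705024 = 0.33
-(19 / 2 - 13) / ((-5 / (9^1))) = -63 / 10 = -6.30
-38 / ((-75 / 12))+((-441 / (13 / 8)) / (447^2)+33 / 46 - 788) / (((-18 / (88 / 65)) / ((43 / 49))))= 55223157599894 / 951405539175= 58.04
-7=-7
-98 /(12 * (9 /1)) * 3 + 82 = 1427 /18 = 79.28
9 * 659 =5931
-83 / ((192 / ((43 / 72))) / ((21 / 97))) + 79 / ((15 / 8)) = 94038029 / 2234880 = 42.08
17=17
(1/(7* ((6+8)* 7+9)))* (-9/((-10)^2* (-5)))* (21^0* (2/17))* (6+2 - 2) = 27/1591625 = 0.00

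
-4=-4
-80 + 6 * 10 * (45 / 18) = 70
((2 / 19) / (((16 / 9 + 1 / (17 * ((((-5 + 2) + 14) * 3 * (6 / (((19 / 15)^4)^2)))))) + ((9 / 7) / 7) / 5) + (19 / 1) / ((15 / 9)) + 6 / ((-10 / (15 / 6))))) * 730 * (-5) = -771441739277343750 / 23525078080801699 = -32.79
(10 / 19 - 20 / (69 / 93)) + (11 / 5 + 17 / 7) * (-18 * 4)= -5501418 / 15295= -359.69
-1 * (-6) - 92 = -86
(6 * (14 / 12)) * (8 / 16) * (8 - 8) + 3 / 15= 1 / 5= 0.20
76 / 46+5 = 153 / 23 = 6.65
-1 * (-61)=61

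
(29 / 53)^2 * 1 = 841 / 2809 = 0.30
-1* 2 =-2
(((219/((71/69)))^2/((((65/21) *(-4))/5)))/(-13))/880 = 4795188741/2998790080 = 1.60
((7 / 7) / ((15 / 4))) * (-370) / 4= -74 / 3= -24.67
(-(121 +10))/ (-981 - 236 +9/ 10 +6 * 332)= -0.17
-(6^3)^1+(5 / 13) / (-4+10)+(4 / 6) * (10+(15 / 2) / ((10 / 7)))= -2675 / 13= -205.77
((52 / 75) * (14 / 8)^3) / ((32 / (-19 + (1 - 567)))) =-67.93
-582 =-582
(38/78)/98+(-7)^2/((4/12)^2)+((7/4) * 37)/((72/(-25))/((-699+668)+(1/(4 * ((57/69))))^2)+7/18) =14193020026586/24669685677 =575.32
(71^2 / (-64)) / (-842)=5041 / 53888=0.09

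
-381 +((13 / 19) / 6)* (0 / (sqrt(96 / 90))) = -381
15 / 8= 1.88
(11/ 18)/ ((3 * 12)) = 11/ 648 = 0.02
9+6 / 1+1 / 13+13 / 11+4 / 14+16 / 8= 18563 / 1001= 18.54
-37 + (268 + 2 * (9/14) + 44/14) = 1648/7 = 235.43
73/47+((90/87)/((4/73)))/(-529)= 2188321/1442054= 1.52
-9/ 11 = -0.82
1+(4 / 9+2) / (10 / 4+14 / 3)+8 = 9.34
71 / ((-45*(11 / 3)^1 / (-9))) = 3.87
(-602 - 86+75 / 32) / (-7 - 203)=21941 / 6720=3.27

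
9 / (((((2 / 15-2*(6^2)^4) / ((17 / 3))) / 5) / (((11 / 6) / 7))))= -14025 / 705438692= -0.00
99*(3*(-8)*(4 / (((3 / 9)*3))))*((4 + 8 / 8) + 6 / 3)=-66528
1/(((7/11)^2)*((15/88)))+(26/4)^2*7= 912097/2940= 310.24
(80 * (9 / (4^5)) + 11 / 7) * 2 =1019 / 224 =4.55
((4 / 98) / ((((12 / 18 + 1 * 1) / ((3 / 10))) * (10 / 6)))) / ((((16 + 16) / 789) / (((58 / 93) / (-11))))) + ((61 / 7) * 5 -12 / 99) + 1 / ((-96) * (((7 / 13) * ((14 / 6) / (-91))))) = 8862156551 / 200508000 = 44.20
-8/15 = -0.53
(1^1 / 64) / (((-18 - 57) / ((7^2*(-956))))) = 11711 / 1200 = 9.76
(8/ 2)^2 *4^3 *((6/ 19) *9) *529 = 29251584/ 19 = 1539557.05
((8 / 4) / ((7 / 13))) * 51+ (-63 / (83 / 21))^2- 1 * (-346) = 38072275 / 48223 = 789.50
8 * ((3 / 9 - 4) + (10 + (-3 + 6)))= 74.67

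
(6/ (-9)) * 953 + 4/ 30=-635.20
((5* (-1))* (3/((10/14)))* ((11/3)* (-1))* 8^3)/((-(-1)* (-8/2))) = -9856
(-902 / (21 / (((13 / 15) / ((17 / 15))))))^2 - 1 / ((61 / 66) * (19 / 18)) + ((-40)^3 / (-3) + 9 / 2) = 6622187475863 / 295426782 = 22415.66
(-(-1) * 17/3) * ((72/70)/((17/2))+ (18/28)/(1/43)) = 11013/70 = 157.33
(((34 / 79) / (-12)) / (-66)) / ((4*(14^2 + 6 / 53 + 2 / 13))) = 11713 / 16921891008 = 0.00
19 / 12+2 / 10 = 107 / 60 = 1.78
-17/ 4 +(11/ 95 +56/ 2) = 9069/ 380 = 23.87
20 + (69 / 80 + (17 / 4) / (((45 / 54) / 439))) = 180781 / 80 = 2259.76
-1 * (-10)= 10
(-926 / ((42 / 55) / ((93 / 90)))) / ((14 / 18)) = -157883 / 98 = -1611.05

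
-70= -70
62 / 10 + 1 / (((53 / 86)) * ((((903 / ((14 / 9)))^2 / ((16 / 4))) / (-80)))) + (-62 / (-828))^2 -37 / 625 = 13501435699703 / 2197189597500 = 6.14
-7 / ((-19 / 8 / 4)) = 224 / 19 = 11.79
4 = 4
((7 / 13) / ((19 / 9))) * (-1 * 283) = -17829 / 247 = -72.18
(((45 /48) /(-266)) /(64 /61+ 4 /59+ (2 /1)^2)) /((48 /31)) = -0.00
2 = 2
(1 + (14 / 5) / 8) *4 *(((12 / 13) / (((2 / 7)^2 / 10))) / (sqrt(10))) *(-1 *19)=-75411 *sqrt(10) / 65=-3668.78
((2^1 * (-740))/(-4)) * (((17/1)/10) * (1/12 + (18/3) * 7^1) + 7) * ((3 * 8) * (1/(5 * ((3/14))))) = 1952860/3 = 650953.33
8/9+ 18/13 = 266/117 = 2.27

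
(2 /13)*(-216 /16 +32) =37 /13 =2.85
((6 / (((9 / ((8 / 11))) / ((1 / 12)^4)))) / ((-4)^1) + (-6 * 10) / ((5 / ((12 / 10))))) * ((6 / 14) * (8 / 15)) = -12317189 / 3742200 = -3.29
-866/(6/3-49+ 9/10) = 18.79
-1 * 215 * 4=-860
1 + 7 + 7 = 15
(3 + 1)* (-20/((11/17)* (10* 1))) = -136/11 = -12.36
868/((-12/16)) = -3472/3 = -1157.33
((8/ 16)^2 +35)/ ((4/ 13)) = 1833/ 16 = 114.56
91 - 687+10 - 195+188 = -593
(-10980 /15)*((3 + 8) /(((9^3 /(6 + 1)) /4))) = -75152 /243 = -309.27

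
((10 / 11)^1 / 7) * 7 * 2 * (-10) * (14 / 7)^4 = -290.91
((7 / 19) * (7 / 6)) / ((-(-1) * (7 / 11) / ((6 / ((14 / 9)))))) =2.61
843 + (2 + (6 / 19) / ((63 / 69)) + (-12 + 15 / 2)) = 223665 / 266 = 840.85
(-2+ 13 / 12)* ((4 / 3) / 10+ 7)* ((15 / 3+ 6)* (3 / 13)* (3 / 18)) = -2.77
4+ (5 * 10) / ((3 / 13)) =220.67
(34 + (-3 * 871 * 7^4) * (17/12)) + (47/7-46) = -248861397/28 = -8887907.04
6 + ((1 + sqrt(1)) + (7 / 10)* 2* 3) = 61 / 5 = 12.20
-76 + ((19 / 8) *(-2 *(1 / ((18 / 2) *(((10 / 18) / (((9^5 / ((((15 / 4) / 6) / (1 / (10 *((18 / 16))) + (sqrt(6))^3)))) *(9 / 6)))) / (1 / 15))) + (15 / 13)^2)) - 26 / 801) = -6731586 *sqrt(6) / 125 - 297870693611 / 338422500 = -132791.78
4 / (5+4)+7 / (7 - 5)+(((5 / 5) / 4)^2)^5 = 37224457 / 9437184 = 3.94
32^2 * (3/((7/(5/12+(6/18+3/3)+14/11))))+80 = 15472/11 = 1406.55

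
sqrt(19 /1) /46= sqrt(19) /46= 0.09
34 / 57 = 0.60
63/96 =21/32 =0.66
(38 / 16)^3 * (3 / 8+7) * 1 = 404681 / 4096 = 98.80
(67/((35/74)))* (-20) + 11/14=-39653/14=-2832.36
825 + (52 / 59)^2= 825.78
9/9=1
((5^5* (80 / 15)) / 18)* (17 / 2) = 212500 / 27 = 7870.37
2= 2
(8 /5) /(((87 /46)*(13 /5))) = 0.33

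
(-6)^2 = 36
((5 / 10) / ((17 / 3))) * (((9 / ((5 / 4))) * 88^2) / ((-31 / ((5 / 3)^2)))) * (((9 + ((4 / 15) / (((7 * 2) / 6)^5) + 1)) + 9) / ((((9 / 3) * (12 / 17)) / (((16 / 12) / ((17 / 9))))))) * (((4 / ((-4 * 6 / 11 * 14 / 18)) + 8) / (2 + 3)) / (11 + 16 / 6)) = -2930998627392 / 12710209715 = -230.60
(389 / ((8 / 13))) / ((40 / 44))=55627 / 80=695.34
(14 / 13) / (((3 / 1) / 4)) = 56 / 39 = 1.44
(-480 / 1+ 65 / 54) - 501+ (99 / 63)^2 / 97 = -251469943 / 256662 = -979.77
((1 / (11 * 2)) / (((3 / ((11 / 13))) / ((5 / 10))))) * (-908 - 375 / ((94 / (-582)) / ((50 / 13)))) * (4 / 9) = 4901462 / 214461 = 22.85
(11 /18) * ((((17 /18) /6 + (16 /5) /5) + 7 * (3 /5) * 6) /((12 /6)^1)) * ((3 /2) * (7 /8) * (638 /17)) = 101420627 /259200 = 391.28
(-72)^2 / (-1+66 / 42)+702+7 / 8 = 78199 / 8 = 9774.88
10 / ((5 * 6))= 0.33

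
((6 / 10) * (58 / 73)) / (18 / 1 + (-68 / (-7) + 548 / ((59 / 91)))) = 11977 / 21931755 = 0.00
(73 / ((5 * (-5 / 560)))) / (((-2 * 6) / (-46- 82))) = -261632 / 15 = -17442.13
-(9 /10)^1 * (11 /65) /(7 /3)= -297 /4550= -0.07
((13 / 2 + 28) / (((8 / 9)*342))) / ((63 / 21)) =23 / 608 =0.04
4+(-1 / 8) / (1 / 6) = 3.25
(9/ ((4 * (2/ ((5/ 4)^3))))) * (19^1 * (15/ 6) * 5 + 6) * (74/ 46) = 20271375/ 23552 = 860.71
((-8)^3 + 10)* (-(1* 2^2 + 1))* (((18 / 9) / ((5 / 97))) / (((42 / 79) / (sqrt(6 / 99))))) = 3846826* sqrt(66) / 693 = 45096.34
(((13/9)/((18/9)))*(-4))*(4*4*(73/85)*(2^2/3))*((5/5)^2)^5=-121472/2295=-52.93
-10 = -10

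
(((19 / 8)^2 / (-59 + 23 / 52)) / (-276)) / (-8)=-4693 / 107573760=-0.00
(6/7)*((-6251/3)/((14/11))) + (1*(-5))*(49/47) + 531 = -288697/329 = -877.50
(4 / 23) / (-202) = -2 / 2323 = -0.00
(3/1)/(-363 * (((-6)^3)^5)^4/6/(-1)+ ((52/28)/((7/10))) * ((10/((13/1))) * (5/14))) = 1029/1014202128616273126789681093809233692118261132427514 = 0.00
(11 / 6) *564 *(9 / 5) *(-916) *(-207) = 352905854.40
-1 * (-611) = 611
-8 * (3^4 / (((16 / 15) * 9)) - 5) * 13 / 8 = -715 / 16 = -44.69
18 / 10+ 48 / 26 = 237 / 65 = 3.65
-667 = -667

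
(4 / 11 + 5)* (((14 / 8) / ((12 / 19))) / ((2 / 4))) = 7847 / 264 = 29.72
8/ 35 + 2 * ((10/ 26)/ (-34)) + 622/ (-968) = -1634573/ 3743740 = -0.44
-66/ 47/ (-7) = 66/ 329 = 0.20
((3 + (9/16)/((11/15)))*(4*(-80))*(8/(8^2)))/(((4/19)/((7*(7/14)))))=-440895/176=-2505.09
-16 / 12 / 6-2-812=-7328 / 9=-814.22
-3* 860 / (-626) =1290 / 313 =4.12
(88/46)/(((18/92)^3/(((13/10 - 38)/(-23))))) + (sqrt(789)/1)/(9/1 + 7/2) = 2 * sqrt(789)/25 + 1485616/3645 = 409.82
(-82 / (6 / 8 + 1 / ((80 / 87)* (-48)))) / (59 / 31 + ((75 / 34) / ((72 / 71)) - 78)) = 2655068160 / 1740894589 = 1.53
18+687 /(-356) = 5721 /356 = 16.07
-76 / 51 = -1.49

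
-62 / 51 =-1.22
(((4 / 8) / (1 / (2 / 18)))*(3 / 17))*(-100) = -0.98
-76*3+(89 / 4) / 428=-390247 / 1712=-227.95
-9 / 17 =-0.53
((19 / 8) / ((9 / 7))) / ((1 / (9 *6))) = 99.75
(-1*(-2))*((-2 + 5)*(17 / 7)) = 102 / 7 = 14.57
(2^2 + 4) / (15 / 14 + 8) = 112 / 127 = 0.88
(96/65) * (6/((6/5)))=96/13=7.38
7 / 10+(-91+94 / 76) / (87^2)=54979 / 79895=0.69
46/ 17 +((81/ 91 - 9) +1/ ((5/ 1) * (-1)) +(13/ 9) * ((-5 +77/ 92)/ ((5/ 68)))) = -27983110/ 320229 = -87.38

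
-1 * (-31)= 31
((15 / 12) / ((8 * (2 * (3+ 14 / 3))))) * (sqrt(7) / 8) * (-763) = -11445 * sqrt(7) / 11776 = -2.57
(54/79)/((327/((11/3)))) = 0.01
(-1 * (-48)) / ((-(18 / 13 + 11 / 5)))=-3120 / 233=-13.39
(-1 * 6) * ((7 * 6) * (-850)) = 214200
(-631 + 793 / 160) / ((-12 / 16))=33389 / 40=834.72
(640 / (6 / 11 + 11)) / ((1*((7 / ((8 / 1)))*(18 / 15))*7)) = 140800 / 18669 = 7.54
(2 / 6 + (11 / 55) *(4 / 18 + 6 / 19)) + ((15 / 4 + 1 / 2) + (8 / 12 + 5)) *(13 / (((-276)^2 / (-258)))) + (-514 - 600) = -1791483311 / 1608160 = -1114.00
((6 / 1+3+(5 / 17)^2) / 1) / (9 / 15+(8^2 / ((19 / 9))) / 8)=249470 / 120513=2.07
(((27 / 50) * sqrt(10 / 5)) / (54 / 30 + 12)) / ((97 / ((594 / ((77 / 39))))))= 9477 * sqrt(2) / 78085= 0.17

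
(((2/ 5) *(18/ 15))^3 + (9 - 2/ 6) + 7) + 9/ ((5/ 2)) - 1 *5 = 673934/ 46875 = 14.38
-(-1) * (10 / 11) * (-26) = -260 / 11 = -23.64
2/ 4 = 0.50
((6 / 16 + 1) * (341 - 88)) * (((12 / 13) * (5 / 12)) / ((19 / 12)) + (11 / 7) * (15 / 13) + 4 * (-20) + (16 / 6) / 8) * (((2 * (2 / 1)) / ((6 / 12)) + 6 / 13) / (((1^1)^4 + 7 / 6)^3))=-1109137766220 / 49381969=-22460.38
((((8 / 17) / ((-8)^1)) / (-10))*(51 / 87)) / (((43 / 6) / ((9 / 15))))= 9 / 31175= 0.00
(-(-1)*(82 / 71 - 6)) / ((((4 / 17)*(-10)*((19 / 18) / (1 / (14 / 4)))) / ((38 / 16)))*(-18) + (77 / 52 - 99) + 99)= -304096 / 4227979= -0.07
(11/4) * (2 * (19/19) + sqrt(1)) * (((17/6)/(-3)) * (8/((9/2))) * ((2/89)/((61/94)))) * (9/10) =-35156/81435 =-0.43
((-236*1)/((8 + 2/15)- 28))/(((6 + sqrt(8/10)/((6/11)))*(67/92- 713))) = -542800/180690959 + 597080*sqrt(5)/1626218631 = -0.00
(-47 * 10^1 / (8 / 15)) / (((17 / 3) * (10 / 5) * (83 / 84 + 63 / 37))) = -28.90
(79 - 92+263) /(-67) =-250 /67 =-3.73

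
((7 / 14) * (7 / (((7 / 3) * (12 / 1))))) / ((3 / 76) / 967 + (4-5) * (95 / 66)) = -606309 / 6981542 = -0.09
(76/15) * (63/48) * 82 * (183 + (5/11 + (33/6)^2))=51274559/440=116533.09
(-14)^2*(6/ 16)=147/ 2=73.50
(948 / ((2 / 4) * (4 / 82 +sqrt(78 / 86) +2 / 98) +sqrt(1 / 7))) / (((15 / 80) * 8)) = 109193168 / (5977 +24682 * sqrt(7) +2009 * sqrt(1677)) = 711.12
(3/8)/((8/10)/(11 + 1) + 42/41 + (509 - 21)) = 1845/2406328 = 0.00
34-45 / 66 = 733 / 22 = 33.32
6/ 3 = 2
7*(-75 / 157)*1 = -525 / 157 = -3.34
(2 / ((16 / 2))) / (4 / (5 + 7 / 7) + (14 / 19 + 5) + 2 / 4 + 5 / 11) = 627 / 18454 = 0.03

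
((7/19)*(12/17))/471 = 28/50711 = 0.00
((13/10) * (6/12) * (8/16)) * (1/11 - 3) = -0.95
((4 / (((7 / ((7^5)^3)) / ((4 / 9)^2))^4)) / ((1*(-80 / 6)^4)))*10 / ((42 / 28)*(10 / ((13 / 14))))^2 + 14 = 23352363580479928938302865072403393497691816669142 / 14946778125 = 1562367714646190945468582000000000000000.00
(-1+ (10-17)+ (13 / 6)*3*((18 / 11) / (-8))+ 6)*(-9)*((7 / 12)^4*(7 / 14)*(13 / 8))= 9145409 / 3244032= 2.82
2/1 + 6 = 8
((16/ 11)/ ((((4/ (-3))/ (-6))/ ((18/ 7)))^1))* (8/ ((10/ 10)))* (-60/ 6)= -103680/ 77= -1346.49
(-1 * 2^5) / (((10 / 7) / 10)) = -224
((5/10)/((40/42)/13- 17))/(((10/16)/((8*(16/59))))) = -139776/1363195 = -0.10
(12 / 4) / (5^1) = 3 / 5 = 0.60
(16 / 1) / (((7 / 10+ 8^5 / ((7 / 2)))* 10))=112 / 655409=0.00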